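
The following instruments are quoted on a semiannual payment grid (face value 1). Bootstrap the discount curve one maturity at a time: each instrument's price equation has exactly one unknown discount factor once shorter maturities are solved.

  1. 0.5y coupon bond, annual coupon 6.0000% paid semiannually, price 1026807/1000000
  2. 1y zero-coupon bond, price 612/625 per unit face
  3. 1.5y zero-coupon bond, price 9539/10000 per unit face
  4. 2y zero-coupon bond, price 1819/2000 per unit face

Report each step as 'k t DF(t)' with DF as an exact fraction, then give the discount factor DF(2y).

step 1 [0.5y] bond c/2=3/100: DF=(1026807/1000000 − 3/100·(0))/(1+3/100) = 9969/10000 ≈ 0.996900
step 2 [1y] zero: DF = P = 612/625 ≈ 0.979200
step 3 [1.5y] zero: DF = P = 9539/10000 ≈ 0.953900
step 4 [2y] zero: DF = P = 1819/2000 ≈ 0.909500

1 1/2 9969/10000
2 1 612/625
3 3/2 9539/10000
4 2 1819/2000
DF(2y) = 1819/2000 ≈ 0.909500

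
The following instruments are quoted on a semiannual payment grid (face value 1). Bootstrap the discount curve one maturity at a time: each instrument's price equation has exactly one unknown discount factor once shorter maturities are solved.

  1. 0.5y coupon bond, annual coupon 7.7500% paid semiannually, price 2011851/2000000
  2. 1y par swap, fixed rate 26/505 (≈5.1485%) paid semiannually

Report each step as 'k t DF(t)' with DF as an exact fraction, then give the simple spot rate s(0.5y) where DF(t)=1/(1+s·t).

1 1/2 2421/2500
2 1 4753/5000
s(0.5y) = (1/(2421/2500) − 1)/(1/2) = 158/2421 ≈ 6.5262%

step 1 [0.5y] bond c/2=31/800: DF=(2011851/2000000 − 31/800·(0))/(1+31/800) = 2421/2500 ≈ 0.968400
step 2 [1y] swap r/2=13/505: DF=(1 − 13/505·(0.968400))/(1+13/505) = 4753/5000 ≈ 0.950600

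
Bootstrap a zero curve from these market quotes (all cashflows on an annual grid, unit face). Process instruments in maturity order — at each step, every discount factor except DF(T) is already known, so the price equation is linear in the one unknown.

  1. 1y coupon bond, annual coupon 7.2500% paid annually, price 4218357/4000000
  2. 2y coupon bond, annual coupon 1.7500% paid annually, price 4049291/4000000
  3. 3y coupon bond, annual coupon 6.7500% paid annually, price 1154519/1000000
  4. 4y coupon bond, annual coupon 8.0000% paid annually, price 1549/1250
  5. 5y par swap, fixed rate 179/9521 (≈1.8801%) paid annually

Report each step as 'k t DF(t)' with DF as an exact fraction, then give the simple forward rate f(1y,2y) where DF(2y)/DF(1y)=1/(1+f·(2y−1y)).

step 1 [1y] bond c/1=29/400: DF=(4218357/4000000 − 29/400·(0))/(1+29/400) = 9833/10000 ≈ 0.983300
step 2 [2y] bond c/1=7/400: DF=(4049291/4000000 − 7/400·(0.983300))/(1+7/400) = 489/500 ≈ 0.978000
step 3 [3y] bond c/1=27/400: DF=(1154519/1000000 − 27/400·(0.983300+0.978000))/(1+27/400) = 383/400 ≈ 0.957500
step 4 [4y] bond c/1=2/25: DF=(1549/1250 − 2/25·(0.983300+0.978000+0.957500))/(1+2/25) = 582/625 ≈ 0.931200
step 5 [5y] swap r/1=179/9521: DF=(1 − 179/9521·(0.983300+0.978000+0.957500+0.931200))/(1+179/9521) = 1821/2000 ≈ 0.910500

1 1 9833/10000
2 2 489/500
3 3 383/400
4 4 582/625
5 5 1821/2000
f(1y,2y) = ((9833/10000)/(489/500) − 1)/(1) = 53/9780 ≈ 0.5419%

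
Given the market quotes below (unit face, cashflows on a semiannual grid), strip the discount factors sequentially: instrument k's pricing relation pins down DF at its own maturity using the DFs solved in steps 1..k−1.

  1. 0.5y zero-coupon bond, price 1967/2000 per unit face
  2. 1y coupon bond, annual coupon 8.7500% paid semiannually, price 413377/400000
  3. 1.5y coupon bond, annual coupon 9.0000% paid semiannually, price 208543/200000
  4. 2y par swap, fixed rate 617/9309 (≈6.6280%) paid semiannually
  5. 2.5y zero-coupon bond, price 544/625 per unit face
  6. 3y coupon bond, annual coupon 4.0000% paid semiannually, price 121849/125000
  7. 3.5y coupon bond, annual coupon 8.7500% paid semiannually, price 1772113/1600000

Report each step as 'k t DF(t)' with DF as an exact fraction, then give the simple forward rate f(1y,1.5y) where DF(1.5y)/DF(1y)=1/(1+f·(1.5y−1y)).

1 1/2 1967/2000
2 1 9489/10000
3 3/2 4573/5000
4 2 4383/5000
5 5/2 544/625
6 3 541/625
7 7/2 8323/10000
f(1y,1.5y) = ((9489/10000)/(4573/5000) − 1)/(1/2) = 343/4573 ≈ 7.5005%

step 1 [0.5y] zero: DF = P = 1967/2000 ≈ 0.983500
step 2 [1y] bond c/2=7/160: DF=(413377/400000 − 7/160·(0.983500))/(1+7/160) = 9489/10000 ≈ 0.948900
step 3 [1.5y] bond c/2=9/200: DF=(208543/200000 − 9/200·(0.983500+0.948900))/(1+9/200) = 4573/5000 ≈ 0.914600
step 4 [2y] swap r/2=617/18618: DF=(1 − 617/18618·(0.983500+0.948900+0.914600))/(1+617/18618) = 4383/5000 ≈ 0.876600
step 5 [2.5y] zero: DF = P = 544/625 ≈ 0.870400
step 6 [3y] bond c/2=1/50: DF=(121849/125000 − 1/50·(0.983500+0.948900+0.914600+0.876600+0.870400))/(1+1/50) = 541/625 ≈ 0.865600
step 7 [3.5y] bond c/2=7/160: DF=(1772113/1600000 − 7/160·(0.983500+0.948900+0.914600+0.876600+0.870400+0.865600))/(1+7/160) = 8323/10000 ≈ 0.832300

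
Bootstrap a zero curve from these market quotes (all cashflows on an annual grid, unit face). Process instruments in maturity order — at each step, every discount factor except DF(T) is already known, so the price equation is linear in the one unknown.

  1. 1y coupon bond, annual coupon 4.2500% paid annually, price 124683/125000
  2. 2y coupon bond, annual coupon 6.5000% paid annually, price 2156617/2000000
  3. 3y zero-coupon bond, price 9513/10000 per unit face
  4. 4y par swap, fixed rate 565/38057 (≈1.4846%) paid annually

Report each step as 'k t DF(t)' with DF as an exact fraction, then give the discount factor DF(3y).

1 1 598/625
2 2 9541/10000
3 3 9513/10000
4 4 1887/2000
DF(3y) = 9513/10000 ≈ 0.951300

step 1 [1y] bond c/1=17/400: DF=(124683/125000 − 17/400·(0))/(1+17/400) = 598/625 ≈ 0.956800
step 2 [2y] bond c/1=13/200: DF=(2156617/2000000 − 13/200·(0.956800))/(1+13/200) = 9541/10000 ≈ 0.954100
step 3 [3y] zero: DF = P = 9513/10000 ≈ 0.951300
step 4 [4y] swap r/1=565/38057: DF=(1 − 565/38057·(0.956800+0.954100+0.951300))/(1+565/38057) = 1887/2000 ≈ 0.943500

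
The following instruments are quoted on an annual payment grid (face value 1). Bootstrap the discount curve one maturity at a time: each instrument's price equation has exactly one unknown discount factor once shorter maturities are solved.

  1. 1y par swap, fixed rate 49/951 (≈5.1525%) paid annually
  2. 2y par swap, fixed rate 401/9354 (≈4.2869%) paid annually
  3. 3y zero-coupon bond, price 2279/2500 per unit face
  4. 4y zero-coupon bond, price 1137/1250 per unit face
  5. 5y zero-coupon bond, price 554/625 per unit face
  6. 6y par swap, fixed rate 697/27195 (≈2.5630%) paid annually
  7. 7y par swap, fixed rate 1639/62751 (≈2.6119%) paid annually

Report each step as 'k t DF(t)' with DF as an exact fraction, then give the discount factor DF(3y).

1 1 951/1000
2 2 4599/5000
3 3 2279/2500
4 4 1137/1250
5 5 554/625
6 6 4303/5000
7 7 8361/10000
DF(3y) = 2279/2500 ≈ 0.911600

step 1 [1y] swap r/1=49/951: DF=(1 − 49/951·(0))/(1+49/951) = 951/1000 ≈ 0.951000
step 2 [2y] swap r/1=401/9354: DF=(1 − 401/9354·(0.951000))/(1+401/9354) = 4599/5000 ≈ 0.919800
step 3 [3y] zero: DF = P = 2279/2500 ≈ 0.911600
step 4 [4y] zero: DF = P = 1137/1250 ≈ 0.909600
step 5 [5y] zero: DF = P = 554/625 ≈ 0.886400
step 6 [6y] swap r/1=697/27195: DF=(1 − 697/27195·(0.951000+0.919800+0.911600+0.909600+0.886400))/(1+697/27195) = 4303/5000 ≈ 0.860600
step 7 [7y] swap r/1=1639/62751: DF=(1 − 1639/62751·(0.951000+0.919800+0.911600+0.909600+0.886400+0.860600))/(1+1639/62751) = 8361/10000 ≈ 0.836100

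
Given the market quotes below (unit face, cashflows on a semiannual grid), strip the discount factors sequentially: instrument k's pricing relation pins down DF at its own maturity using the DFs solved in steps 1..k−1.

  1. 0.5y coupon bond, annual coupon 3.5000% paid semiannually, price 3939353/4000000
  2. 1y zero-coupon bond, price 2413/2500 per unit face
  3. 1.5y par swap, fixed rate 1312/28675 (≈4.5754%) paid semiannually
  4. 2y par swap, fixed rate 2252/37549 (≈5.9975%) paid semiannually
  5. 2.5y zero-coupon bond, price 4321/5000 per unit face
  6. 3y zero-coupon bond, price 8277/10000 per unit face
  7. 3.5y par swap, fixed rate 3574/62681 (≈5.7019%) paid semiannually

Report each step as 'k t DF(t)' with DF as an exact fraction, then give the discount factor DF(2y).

step 1 [0.5y] bond c/2=7/400: DF=(3939353/4000000 − 7/400·(0))/(1+7/400) = 9679/10000 ≈ 0.967900
step 2 [1y] zero: DF = P = 2413/2500 ≈ 0.965200
step 3 [1.5y] swap r/2=656/28675: DF=(1 − 656/28675·(0.967900+0.965200))/(1+656/28675) = 584/625 ≈ 0.934400
step 4 [2y] swap r/2=1126/37549: DF=(1 − 1126/37549·(0.967900+0.965200+0.934400))/(1+1126/37549) = 4437/5000 ≈ 0.887400
step 5 [2.5y] zero: DF = P = 4321/5000 ≈ 0.864200
step 6 [3y] zero: DF = P = 8277/10000 ≈ 0.827700
step 7 [3.5y] swap r/2=1787/62681: DF=(1 − 1787/62681·(0.967900+0.965200+0.934400+0.887400+0.864200+0.827700))/(1+1787/62681) = 8213/10000 ≈ 0.821300

1 1/2 9679/10000
2 1 2413/2500
3 3/2 584/625
4 2 4437/5000
5 5/2 4321/5000
6 3 8277/10000
7 7/2 8213/10000
DF(2y) = 4437/5000 ≈ 0.887400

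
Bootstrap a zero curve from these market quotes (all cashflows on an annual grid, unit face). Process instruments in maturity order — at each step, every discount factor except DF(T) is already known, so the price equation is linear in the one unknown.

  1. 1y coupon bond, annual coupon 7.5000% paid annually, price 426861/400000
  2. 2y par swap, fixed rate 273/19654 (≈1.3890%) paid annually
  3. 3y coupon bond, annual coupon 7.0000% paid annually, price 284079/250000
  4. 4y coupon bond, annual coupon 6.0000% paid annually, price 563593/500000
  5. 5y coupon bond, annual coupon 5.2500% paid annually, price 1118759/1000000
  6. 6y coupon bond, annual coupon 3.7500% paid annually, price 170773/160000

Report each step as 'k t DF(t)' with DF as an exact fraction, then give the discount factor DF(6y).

step 1 [1y] bond c/1=3/40: DF=(426861/400000 − 3/40·(0))/(1+3/40) = 9927/10000 ≈ 0.992700
step 2 [2y] swap r/1=273/19654: DF=(1 − 273/19654·(0.992700))/(1+273/19654) = 9727/10000 ≈ 0.972700
step 3 [3y] bond c/1=7/100: DF=(284079/250000 − 7/100·(0.992700+0.972700))/(1+7/100) = 4667/5000 ≈ 0.933400
step 4 [4y] bond c/1=3/50: DF=(563593/500000 − 3/50·(0.992700+0.972700+0.933400))/(1+3/50) = 8993/10000 ≈ 0.899300
step 5 [5y] bond c/1=21/400: DF=(1118759/1000000 − 21/400·(0.992700+0.972700+0.933400+0.899300))/(1+21/400) = 1747/2000 ≈ 0.873500
step 6 [6y] bond c/1=3/80: DF=(170773/160000 − 3/80·(0.992700+0.972700+0.933400+0.899300+0.873500))/(1+3/80) = 8599/10000 ≈ 0.859900

1 1 9927/10000
2 2 9727/10000
3 3 4667/5000
4 4 8993/10000
5 5 1747/2000
6 6 8599/10000
DF(6y) = 8599/10000 ≈ 0.859900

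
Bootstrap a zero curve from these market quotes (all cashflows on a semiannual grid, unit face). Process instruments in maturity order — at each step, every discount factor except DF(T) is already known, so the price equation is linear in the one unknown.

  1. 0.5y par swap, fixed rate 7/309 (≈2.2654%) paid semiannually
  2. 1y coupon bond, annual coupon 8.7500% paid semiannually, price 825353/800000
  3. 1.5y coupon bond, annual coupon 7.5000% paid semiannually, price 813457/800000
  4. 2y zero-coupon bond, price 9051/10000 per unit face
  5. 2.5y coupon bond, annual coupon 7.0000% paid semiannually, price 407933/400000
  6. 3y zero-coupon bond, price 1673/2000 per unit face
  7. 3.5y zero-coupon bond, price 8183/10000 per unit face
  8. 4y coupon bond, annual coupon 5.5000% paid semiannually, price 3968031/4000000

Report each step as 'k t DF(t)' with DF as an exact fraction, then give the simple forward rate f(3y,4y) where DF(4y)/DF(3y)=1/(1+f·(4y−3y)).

1 1/2 618/625
2 1 947/1000
3 3/2 9101/10000
4 2 9051/10000
5 5/2 1717/2000
6 3 1673/2000
7 7/2 8183/10000
8 4 3989/5000
f(3y,4y) = ((1673/2000)/(3989/5000) − 1)/(1) = 387/7978 ≈ 4.8508%

step 1 [0.5y] swap r/2=7/618: DF=(1 − 7/618·(0))/(1+7/618) = 618/625 ≈ 0.988800
step 2 [1y] bond c/2=7/160: DF=(825353/800000 − 7/160·(0.988800))/(1+7/160) = 947/1000 ≈ 0.947000
step 3 [1.5y] bond c/2=3/80: DF=(813457/800000 − 3/80·(0.988800+0.947000))/(1+3/80) = 9101/10000 ≈ 0.910100
step 4 [2y] zero: DF = P = 9051/10000 ≈ 0.905100
step 5 [2.5y] bond c/2=7/200: DF=(407933/400000 − 7/200·(0.988800+0.947000+0.910100+0.905100))/(1+7/200) = 1717/2000 ≈ 0.858500
step 6 [3y] zero: DF = P = 1673/2000 ≈ 0.836500
step 7 [3.5y] zero: DF = P = 8183/10000 ≈ 0.818300
step 8 [4y] bond c/2=11/400: DF=(3968031/4000000 − 11/400·(0.988800+0.947000+0.910100+0.905100+0.858500+0.836500+0.818300))/(1+11/400) = 3989/5000 ≈ 0.797800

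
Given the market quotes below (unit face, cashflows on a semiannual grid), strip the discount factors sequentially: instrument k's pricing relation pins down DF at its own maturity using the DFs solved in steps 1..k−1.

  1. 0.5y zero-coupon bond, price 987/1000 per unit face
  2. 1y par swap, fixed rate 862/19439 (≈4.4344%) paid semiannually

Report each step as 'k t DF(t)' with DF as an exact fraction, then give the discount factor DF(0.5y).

1 1/2 987/1000
2 1 9569/10000
DF(0.5y) = 987/1000 ≈ 0.987000

step 1 [0.5y] zero: DF = P = 987/1000 ≈ 0.987000
step 2 [1y] swap r/2=431/19439: DF=(1 − 431/19439·(0.987000))/(1+431/19439) = 9569/10000 ≈ 0.956900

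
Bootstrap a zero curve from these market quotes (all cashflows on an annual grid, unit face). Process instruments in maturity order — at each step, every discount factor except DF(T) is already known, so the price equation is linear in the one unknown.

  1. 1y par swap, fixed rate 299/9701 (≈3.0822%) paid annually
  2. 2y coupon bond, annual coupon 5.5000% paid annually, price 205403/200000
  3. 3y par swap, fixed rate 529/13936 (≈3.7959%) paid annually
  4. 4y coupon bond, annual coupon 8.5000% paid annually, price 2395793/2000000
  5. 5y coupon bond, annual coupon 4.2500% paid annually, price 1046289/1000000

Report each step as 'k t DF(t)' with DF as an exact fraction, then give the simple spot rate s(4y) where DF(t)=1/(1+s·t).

step 1 [1y] swap r/1=299/9701: DF=(1 − 299/9701·(0))/(1+299/9701) = 9701/10000 ≈ 0.970100
step 2 [2y] bond c/1=11/200: DF=(205403/200000 − 11/200·(0.970100))/(1+11/200) = 9229/10000 ≈ 0.922900
step 3 [3y] swap r/1=529/13936: DF=(1 − 529/13936·(0.970100+0.922900))/(1+529/13936) = 4471/5000 ≈ 0.894200
step 4 [4y] bond c/1=17/200: DF=(2395793/2000000 − 17/200·(0.970100+0.922900+0.894200))/(1+17/200) = 8857/10000 ≈ 0.885700
step 5 [5y] bond c/1=17/400: DF=(1046289/1000000 − 17/400·(0.970100+0.922900+0.894200+0.885700))/(1+17/400) = 8539/10000 ≈ 0.853900

1 1 9701/10000
2 2 9229/10000
3 3 4471/5000
4 4 8857/10000
5 5 8539/10000
s(4y) = (1/(8857/10000) − 1)/(4) = 1143/35428 ≈ 3.2263%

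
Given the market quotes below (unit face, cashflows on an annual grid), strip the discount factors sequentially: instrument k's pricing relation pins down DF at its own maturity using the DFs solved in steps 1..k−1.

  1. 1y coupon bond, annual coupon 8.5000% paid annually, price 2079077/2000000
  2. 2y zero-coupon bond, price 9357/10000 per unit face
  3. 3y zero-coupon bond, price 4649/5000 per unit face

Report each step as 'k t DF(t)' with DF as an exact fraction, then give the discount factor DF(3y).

1 1 9581/10000
2 2 9357/10000
3 3 4649/5000
DF(3y) = 4649/5000 ≈ 0.929800

step 1 [1y] bond c/1=17/200: DF=(2079077/2000000 − 17/200·(0))/(1+17/200) = 9581/10000 ≈ 0.958100
step 2 [2y] zero: DF = P = 9357/10000 ≈ 0.935700
step 3 [3y] zero: DF = P = 4649/5000 ≈ 0.929800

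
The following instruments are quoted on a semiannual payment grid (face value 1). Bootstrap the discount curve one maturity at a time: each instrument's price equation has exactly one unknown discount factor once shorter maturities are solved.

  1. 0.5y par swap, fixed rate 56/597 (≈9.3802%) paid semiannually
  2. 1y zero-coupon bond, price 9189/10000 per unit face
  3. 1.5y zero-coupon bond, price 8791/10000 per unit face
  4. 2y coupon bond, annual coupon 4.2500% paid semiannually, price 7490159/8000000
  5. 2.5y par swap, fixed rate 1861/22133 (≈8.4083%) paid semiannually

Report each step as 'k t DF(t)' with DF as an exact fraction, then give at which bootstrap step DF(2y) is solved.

1 1/2 597/625
2 1 9189/10000
3 3/2 8791/10000
4 2 1719/2000
5 5/2 8139/10000
DF(2y) is solved at step 4

step 1 [0.5y] swap r/2=28/597: DF=(1 − 28/597·(0))/(1+28/597) = 597/625 ≈ 0.955200
step 2 [1y] zero: DF = P = 9189/10000 ≈ 0.918900
step 3 [1.5y] zero: DF = P = 8791/10000 ≈ 0.879100
step 4 [2y] bond c/2=17/800: DF=(7490159/8000000 − 17/800·(0.955200+0.918900+0.879100))/(1+17/800) = 1719/2000 ≈ 0.859500
step 5 [2.5y] swap r/2=1861/44266: DF=(1 − 1861/44266·(0.955200+0.918900+0.879100+0.859500))/(1+1861/44266) = 8139/10000 ≈ 0.813900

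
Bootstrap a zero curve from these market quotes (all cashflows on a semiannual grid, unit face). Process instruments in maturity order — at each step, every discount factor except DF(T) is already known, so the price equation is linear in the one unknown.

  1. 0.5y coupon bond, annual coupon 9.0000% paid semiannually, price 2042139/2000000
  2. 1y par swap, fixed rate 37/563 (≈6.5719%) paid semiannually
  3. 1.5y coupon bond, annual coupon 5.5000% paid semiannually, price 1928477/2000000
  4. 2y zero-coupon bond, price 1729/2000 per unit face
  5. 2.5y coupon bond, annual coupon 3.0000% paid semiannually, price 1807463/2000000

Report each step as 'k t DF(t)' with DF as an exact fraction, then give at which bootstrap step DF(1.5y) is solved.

1 1/2 9771/10000
2 1 9371/10000
3 3/2 1109/1250
4 2 1729/2000
5 5/2 4181/5000
DF(1.5y) is solved at step 3

step 1 [0.5y] bond c/2=9/200: DF=(2042139/2000000 − 9/200·(0))/(1+9/200) = 9771/10000 ≈ 0.977100
step 2 [1y] swap r/2=37/1126: DF=(1 − 37/1126·(0.977100))/(1+37/1126) = 9371/10000 ≈ 0.937100
step 3 [1.5y] bond c/2=11/400: DF=(1928477/2000000 − 11/400·(0.977100+0.937100))/(1+11/400) = 1109/1250 ≈ 0.887200
step 4 [2y] zero: DF = P = 1729/2000 ≈ 0.864500
step 5 [2.5y] bond c/2=3/200: DF=(1807463/2000000 − 3/200·(0.977100+0.937100+0.887200+0.864500))/(1+3/200) = 4181/5000 ≈ 0.836200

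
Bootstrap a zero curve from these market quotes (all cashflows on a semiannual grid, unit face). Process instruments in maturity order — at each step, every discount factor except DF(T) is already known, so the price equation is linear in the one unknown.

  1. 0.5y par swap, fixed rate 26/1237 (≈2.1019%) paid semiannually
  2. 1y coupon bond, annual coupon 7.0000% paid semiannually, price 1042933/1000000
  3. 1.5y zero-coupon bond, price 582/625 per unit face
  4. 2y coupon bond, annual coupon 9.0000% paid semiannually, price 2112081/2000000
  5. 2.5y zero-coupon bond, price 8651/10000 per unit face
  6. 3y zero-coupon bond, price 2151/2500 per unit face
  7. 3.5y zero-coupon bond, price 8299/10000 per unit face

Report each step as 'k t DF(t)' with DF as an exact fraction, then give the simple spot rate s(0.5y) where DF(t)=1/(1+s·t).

step 1 [0.5y] swap r/2=13/1237: DF=(1 − 13/1237·(0))/(1+13/1237) = 1237/1250 ≈ 0.989600
step 2 [1y] bond c/2=7/200: DF=(1042933/1000000 − 7/200·(0.989600))/(1+7/200) = 4871/5000 ≈ 0.974200
step 3 [1.5y] zero: DF = P = 582/625 ≈ 0.931200
step 4 [2y] bond c/2=9/200: DF=(2112081/2000000 − 9/200·(0.989600+0.974200+0.931200))/(1+9/200) = 8859/10000 ≈ 0.885900
step 5 [2.5y] zero: DF = P = 8651/10000 ≈ 0.865100
step 6 [3y] zero: DF = P = 2151/2500 ≈ 0.860400
step 7 [3.5y] zero: DF = P = 8299/10000 ≈ 0.829900

1 1/2 1237/1250
2 1 4871/5000
3 3/2 582/625
4 2 8859/10000
5 5/2 8651/10000
6 3 2151/2500
7 7/2 8299/10000
s(0.5y) = (1/(1237/1250) − 1)/(1/2) = 26/1237 ≈ 2.1019%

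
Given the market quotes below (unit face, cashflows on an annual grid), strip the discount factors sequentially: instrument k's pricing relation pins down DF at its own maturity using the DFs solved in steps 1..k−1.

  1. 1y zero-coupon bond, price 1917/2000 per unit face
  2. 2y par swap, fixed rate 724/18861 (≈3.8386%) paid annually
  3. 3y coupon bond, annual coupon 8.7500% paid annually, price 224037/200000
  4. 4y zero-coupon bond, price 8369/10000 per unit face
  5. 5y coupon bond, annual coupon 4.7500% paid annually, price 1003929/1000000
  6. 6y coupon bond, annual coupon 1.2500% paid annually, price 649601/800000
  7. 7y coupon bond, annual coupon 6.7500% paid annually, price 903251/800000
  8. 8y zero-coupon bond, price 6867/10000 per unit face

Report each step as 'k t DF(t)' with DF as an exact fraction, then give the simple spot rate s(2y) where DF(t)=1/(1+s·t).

step 1 [1y] zero: DF = P = 1917/2000 ≈ 0.958500
step 2 [2y] swap r/1=724/18861: DF=(1 − 724/18861·(0.958500))/(1+724/18861) = 2319/2500 ≈ 0.927600
step 3 [3y] bond c/1=7/80: DF=(224037/200000 − 7/80·(0.958500+0.927600))/(1+7/80) = 8783/10000 ≈ 0.878300
step 4 [4y] zero: DF = P = 8369/10000 ≈ 0.836900
step 5 [5y] bond c/1=19/400: DF=(1003929/1000000 − 19/400·(0.958500+0.927600+0.878300+0.836900))/(1+19/400) = 7951/10000 ≈ 0.795100
step 6 [6y] bond c/1=1/80: DF=(649601/800000 − 1/80·(0.958500+0.927600+0.878300+0.836900+0.795100))/(1+1/80) = 7477/10000 ≈ 0.747700
step 7 [7y] bond c/1=27/400: DF=(903251/800000 − 27/400·(0.958500+0.927600+0.878300+0.836900+0.795100+0.747700))/(1+27/400) = 1831/2500 ≈ 0.732400
step 8 [8y] zero: DF = P = 6867/10000 ≈ 0.686700

1 1 1917/2000
2 2 2319/2500
3 3 8783/10000
4 4 8369/10000
5 5 7951/10000
6 6 7477/10000
7 7 1831/2500
8 8 6867/10000
s(2y) = (1/(2319/2500) − 1)/(2) = 181/4638 ≈ 3.9025%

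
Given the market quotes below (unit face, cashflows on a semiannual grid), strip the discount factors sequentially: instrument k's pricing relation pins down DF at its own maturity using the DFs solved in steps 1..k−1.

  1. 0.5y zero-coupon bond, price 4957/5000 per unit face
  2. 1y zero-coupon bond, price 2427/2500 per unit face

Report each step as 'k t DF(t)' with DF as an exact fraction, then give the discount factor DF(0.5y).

1 1/2 4957/5000
2 1 2427/2500
DF(0.5y) = 4957/5000 ≈ 0.991400

step 1 [0.5y] zero: DF = P = 4957/5000 ≈ 0.991400
step 2 [1y] zero: DF = P = 2427/2500 ≈ 0.970800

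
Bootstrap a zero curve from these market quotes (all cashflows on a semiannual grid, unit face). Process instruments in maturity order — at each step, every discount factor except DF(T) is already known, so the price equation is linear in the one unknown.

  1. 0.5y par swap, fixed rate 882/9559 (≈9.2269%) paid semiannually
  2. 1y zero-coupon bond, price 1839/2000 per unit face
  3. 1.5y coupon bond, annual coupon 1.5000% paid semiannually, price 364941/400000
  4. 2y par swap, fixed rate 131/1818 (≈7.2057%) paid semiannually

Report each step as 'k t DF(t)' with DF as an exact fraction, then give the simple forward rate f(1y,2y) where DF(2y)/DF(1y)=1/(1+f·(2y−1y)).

1 1/2 9559/10000
2 1 1839/2000
3 3/2 2229/2500
4 2 869/1000
f(1y,2y) = ((1839/2000)/(869/1000) − 1)/(1) = 101/1738 ≈ 5.8113%

step 1 [0.5y] swap r/2=441/9559: DF=(1 − 441/9559·(0))/(1+441/9559) = 9559/10000 ≈ 0.955900
step 2 [1y] zero: DF = P = 1839/2000 ≈ 0.919500
step 3 [1.5y] bond c/2=3/400: DF=(364941/400000 − 3/400·(0.955900+0.919500))/(1+3/400) = 2229/2500 ≈ 0.891600
step 4 [2y] swap r/2=131/3636: DF=(1 − 131/3636·(0.955900+0.919500+0.891600))/(1+131/3636) = 869/1000 ≈ 0.869000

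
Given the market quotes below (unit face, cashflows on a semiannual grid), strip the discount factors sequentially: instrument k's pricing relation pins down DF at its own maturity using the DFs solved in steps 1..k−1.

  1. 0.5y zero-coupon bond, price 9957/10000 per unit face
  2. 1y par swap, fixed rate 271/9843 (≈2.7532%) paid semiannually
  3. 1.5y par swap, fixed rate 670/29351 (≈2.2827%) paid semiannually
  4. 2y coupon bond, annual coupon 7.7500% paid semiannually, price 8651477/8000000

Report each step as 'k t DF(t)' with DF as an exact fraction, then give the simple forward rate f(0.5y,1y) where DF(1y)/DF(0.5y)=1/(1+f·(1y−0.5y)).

1 1/2 9957/10000
2 1 9729/10000
3 3/2 1933/2000
4 2 2329/2500
f(0.5y,1y) = ((9957/10000)/(9729/10000) − 1)/(1/2) = 152/3243 ≈ 4.6870%

step 1 [0.5y] zero: DF = P = 9957/10000 ≈ 0.995700
step 2 [1y] swap r/2=271/19686: DF=(1 − 271/19686·(0.995700))/(1+271/19686) = 9729/10000 ≈ 0.972900
step 3 [1.5y] swap r/2=335/29351: DF=(1 − 335/29351·(0.995700+0.972900))/(1+335/29351) = 1933/2000 ≈ 0.966500
step 4 [2y] bond c/2=31/800: DF=(8651477/8000000 − 31/800·(0.995700+0.972900+0.966500))/(1+31/800) = 2329/2500 ≈ 0.931600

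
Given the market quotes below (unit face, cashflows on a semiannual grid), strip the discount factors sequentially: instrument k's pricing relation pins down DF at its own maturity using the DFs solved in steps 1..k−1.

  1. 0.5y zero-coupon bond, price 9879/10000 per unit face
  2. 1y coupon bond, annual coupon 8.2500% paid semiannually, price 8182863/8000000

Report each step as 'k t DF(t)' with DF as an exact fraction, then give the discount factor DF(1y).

step 1 [0.5y] zero: DF = P = 9879/10000 ≈ 0.987900
step 2 [1y] bond c/2=33/800: DF=(8182863/8000000 − 33/800·(0.987900))/(1+33/800) = 1179/1250 ≈ 0.943200

1 1/2 9879/10000
2 1 1179/1250
DF(1y) = 1179/1250 ≈ 0.943200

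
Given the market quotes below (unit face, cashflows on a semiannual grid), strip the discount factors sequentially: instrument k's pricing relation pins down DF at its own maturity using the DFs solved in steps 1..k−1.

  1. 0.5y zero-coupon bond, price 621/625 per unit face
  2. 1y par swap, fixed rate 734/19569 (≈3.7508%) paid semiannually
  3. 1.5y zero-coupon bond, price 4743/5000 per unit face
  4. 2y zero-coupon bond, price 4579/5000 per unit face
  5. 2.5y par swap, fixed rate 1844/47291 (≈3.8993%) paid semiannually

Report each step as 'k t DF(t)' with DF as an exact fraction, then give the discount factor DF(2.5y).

step 1 [0.5y] zero: DF = P = 621/625 ≈ 0.993600
step 2 [1y] swap r/2=367/19569: DF=(1 − 367/19569·(0.993600))/(1+367/19569) = 9633/10000 ≈ 0.963300
step 3 [1.5y] zero: DF = P = 4743/5000 ≈ 0.948600
step 4 [2y] zero: DF = P = 4579/5000 ≈ 0.915800
step 5 [2.5y] swap r/2=922/47291: DF=(1 − 922/47291·(0.993600+0.963300+0.948600+0.915800))/(1+922/47291) = 4539/5000 ≈ 0.907800

1 1/2 621/625
2 1 9633/10000
3 3/2 4743/5000
4 2 4579/5000
5 5/2 4539/5000
DF(2.5y) = 4539/5000 ≈ 0.907800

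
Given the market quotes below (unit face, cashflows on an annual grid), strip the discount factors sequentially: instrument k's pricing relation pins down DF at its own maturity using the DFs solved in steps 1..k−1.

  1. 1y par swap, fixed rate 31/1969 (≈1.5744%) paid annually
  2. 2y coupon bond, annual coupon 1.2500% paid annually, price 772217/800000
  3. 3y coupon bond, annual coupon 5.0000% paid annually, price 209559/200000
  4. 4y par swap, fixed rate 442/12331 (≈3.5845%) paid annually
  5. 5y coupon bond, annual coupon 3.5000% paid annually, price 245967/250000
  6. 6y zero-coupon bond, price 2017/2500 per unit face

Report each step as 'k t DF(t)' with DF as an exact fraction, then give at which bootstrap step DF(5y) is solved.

1 1 1969/2000
2 2 2353/2500
3 3 4531/5000
4 4 4337/5000
5 5 1651/2000
6 6 2017/2500
DF(5y) is solved at step 5

step 1 [1y] swap r/1=31/1969: DF=(1 − 31/1969·(0))/(1+31/1969) = 1969/2000 ≈ 0.984500
step 2 [2y] bond c/1=1/80: DF=(772217/800000 − 1/80·(0.984500))/(1+1/80) = 2353/2500 ≈ 0.941200
step 3 [3y] bond c/1=1/20: DF=(209559/200000 − 1/20·(0.984500+0.941200))/(1+1/20) = 4531/5000 ≈ 0.906200
step 4 [4y] swap r/1=442/12331: DF=(1 − 442/12331·(0.984500+0.941200+0.906200))/(1+442/12331) = 4337/5000 ≈ 0.867400
step 5 [5y] bond c/1=7/200: DF=(245967/250000 − 7/200·(0.984500+0.941200+0.906200+0.867400))/(1+7/200) = 1651/2000 ≈ 0.825500
step 6 [6y] zero: DF = P = 2017/2500 ≈ 0.806800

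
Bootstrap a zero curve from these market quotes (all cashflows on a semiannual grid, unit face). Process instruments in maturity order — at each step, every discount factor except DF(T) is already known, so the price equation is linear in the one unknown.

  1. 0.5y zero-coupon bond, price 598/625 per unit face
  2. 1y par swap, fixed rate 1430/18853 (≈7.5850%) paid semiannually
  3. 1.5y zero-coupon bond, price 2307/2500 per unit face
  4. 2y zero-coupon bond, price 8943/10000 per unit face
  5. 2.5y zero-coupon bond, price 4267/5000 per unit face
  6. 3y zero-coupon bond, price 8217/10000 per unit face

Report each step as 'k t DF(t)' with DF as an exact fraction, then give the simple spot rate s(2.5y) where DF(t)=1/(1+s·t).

step 1 [0.5y] zero: DF = P = 598/625 ≈ 0.956800
step 2 [1y] swap r/2=715/18853: DF=(1 − 715/18853·(0.956800))/(1+715/18853) = 1857/2000 ≈ 0.928500
step 3 [1.5y] zero: DF = P = 2307/2500 ≈ 0.922800
step 4 [2y] zero: DF = P = 8943/10000 ≈ 0.894300
step 5 [2.5y] zero: DF = P = 4267/5000 ≈ 0.853400
step 6 [3y] zero: DF = P = 8217/10000 ≈ 0.821700

1 1/2 598/625
2 1 1857/2000
3 3/2 2307/2500
4 2 8943/10000
5 5/2 4267/5000
6 3 8217/10000
s(2.5y) = (1/(4267/5000) − 1)/(5/2) = 1466/21335 ≈ 6.8713%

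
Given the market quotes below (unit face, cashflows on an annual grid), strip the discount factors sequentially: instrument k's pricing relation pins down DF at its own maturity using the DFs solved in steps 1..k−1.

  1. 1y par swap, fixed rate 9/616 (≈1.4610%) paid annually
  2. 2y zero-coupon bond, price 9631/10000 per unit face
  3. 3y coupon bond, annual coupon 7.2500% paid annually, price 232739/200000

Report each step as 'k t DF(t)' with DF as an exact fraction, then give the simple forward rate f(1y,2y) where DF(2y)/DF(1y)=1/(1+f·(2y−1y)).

1 1 616/625
2 2 9631/10000
3 3 9533/10000
f(1y,2y) = ((616/625)/(9631/10000) − 1)/(1) = 225/9631 ≈ 2.3362%

step 1 [1y] swap r/1=9/616: DF=(1 − 9/616·(0))/(1+9/616) = 616/625 ≈ 0.985600
step 2 [2y] zero: DF = P = 9631/10000 ≈ 0.963100
step 3 [3y] bond c/1=29/400: DF=(232739/200000 − 29/400·(0.985600+0.963100))/(1+29/400) = 9533/10000 ≈ 0.953300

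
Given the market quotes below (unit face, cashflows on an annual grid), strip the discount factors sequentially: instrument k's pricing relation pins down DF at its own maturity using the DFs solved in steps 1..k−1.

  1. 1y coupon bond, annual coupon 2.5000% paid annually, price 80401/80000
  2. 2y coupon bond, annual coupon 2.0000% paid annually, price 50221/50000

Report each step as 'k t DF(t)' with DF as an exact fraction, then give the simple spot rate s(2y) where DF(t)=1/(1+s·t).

step 1 [1y] bond c/1=1/40: DF=(80401/80000 − 1/40·(0))/(1+1/40) = 1961/2000 ≈ 0.980500
step 2 [2y] bond c/1=1/50: DF=(50221/50000 − 1/50·(0.980500))/(1+1/50) = 1931/2000 ≈ 0.965500

1 1 1961/2000
2 2 1931/2000
s(2y) = (1/(1931/2000) − 1)/(2) = 69/3862 ≈ 1.7866%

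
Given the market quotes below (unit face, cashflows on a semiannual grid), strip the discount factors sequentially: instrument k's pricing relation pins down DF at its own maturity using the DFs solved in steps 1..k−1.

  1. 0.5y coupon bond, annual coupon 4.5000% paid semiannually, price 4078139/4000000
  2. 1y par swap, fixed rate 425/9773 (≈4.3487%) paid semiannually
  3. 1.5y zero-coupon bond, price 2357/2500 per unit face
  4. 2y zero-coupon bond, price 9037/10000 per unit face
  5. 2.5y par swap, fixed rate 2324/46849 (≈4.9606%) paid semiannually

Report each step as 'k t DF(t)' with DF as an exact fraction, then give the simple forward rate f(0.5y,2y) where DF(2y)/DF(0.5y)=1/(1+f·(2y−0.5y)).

1 1/2 9971/10000
2 1 383/400
3 3/2 2357/2500
4 2 9037/10000
5 5/2 4419/5000
f(0.5y,2y) = ((9971/10000)/(9037/10000) − 1)/(3/2) = 1868/27111 ≈ 6.8902%

step 1 [0.5y] bond c/2=9/400: DF=(4078139/4000000 − 9/400·(0))/(1+9/400) = 9971/10000 ≈ 0.997100
step 2 [1y] swap r/2=425/19546: DF=(1 − 425/19546·(0.997100))/(1+425/19546) = 383/400 ≈ 0.957500
step 3 [1.5y] zero: DF = P = 2357/2500 ≈ 0.942800
step 4 [2y] zero: DF = P = 9037/10000 ≈ 0.903700
step 5 [2.5y] swap r/2=1162/46849: DF=(1 − 1162/46849·(0.997100+0.957500+0.942800+0.903700))/(1+1162/46849) = 4419/5000 ≈ 0.883800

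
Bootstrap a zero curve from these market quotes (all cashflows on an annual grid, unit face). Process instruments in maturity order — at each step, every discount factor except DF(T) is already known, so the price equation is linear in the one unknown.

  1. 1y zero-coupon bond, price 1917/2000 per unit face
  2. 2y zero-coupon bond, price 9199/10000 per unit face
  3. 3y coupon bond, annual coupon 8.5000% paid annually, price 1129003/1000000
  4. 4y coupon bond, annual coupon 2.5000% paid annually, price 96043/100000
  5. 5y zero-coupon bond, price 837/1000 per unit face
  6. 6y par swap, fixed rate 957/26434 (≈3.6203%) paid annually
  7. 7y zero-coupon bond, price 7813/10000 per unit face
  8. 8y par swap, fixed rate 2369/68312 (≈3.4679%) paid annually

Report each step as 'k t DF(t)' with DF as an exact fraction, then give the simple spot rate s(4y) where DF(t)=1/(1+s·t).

1 1 1917/2000
2 2 9199/10000
3 3 4467/5000
4 4 4347/5000
5 5 837/1000
6 6 4043/5000
7 7 7813/10000
8 8 7631/10000
s(4y) = (1/(4347/5000) − 1)/(4) = 653/17388 ≈ 3.7555%

step 1 [1y] zero: DF = P = 1917/2000 ≈ 0.958500
step 2 [2y] zero: DF = P = 9199/10000 ≈ 0.919900
step 3 [3y] bond c/1=17/200: DF=(1129003/1000000 − 17/200·(0.958500+0.919900))/(1+17/200) = 4467/5000 ≈ 0.893400
step 4 [4y] bond c/1=1/40: DF=(96043/100000 − 1/40·(0.958500+0.919900+0.893400))/(1+1/40) = 4347/5000 ≈ 0.869400
step 5 [5y] zero: DF = P = 837/1000 ≈ 0.837000
step 6 [6y] swap r/1=957/26434: DF=(1 − 957/26434·(0.958500+0.919900+0.893400+0.869400+0.837000))/(1+957/26434) = 4043/5000 ≈ 0.808600
step 7 [7y] zero: DF = P = 7813/10000 ≈ 0.781300
step 8 [8y] swap r/1=2369/68312: DF=(1 − 2369/68312·(0.958500+0.919900+0.893400+0.869400+0.837000+0.808600+0.781300))/(1+2369/68312) = 7631/10000 ≈ 0.763100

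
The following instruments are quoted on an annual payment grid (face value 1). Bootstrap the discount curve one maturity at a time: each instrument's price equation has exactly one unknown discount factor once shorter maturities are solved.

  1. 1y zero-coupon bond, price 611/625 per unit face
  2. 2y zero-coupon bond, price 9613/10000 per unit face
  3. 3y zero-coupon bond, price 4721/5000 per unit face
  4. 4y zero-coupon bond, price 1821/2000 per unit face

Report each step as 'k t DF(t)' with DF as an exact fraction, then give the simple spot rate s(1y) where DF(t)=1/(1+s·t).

step 1 [1y] zero: DF = P = 611/625 ≈ 0.977600
step 2 [2y] zero: DF = P = 9613/10000 ≈ 0.961300
step 3 [3y] zero: DF = P = 4721/5000 ≈ 0.944200
step 4 [4y] zero: DF = P = 1821/2000 ≈ 0.910500

1 1 611/625
2 2 9613/10000
3 3 4721/5000
4 4 1821/2000
s(1y) = (1/(611/625) − 1)/(1) = 14/611 ≈ 2.2913%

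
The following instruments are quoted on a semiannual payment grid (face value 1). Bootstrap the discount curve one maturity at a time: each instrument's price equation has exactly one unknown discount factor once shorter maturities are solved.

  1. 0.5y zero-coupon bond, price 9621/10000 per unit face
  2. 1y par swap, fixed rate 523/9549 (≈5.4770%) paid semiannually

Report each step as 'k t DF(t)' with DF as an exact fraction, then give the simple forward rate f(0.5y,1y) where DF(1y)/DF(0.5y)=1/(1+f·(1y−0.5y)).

step 1 [0.5y] zero: DF = P = 9621/10000 ≈ 0.962100
step 2 [1y] swap r/2=523/19098: DF=(1 − 523/19098·(0.962100))/(1+523/19098) = 9477/10000 ≈ 0.947700

1 1/2 9621/10000
2 1 9477/10000
f(0.5y,1y) = ((9621/10000)/(9477/10000) − 1)/(1/2) = 32/1053 ≈ 3.0389%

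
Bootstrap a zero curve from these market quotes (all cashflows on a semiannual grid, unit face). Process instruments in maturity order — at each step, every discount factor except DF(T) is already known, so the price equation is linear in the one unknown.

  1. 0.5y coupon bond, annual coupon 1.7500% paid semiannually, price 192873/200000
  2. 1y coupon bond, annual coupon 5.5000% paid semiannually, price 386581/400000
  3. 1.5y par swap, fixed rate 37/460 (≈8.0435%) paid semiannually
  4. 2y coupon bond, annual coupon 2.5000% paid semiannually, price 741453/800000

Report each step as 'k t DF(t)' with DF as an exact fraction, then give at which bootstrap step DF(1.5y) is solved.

1 1/2 239/250
2 1 183/200
3 3/2 889/1000
4 2 8813/10000
DF(1.5y) is solved at step 3

step 1 [0.5y] bond c/2=7/800: DF=(192873/200000 − 7/800·(0))/(1+7/800) = 239/250 ≈ 0.956000
step 2 [1y] bond c/2=11/400: DF=(386581/400000 − 11/400·(0.956000))/(1+11/400) = 183/200 ≈ 0.915000
step 3 [1.5y] swap r/2=37/920: DF=(1 − 37/920·(0.956000+0.915000))/(1+37/920) = 889/1000 ≈ 0.889000
step 4 [2y] bond c/2=1/80: DF=(741453/800000 − 1/80·(0.956000+0.915000+0.889000))/(1+1/80) = 8813/10000 ≈ 0.881300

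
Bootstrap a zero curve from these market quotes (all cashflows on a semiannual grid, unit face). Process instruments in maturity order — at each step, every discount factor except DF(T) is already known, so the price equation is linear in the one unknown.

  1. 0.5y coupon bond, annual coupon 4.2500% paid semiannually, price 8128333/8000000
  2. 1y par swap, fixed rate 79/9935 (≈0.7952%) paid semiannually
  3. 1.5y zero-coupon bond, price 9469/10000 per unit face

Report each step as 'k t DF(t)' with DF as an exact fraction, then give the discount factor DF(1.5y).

step 1 [0.5y] bond c/2=17/800: DF=(8128333/8000000 − 17/800·(0))/(1+17/800) = 9949/10000 ≈ 0.994900
step 2 [1y] swap r/2=79/19870: DF=(1 − 79/19870·(0.994900))/(1+79/19870) = 9921/10000 ≈ 0.992100
step 3 [1.5y] zero: DF = P = 9469/10000 ≈ 0.946900

1 1/2 9949/10000
2 1 9921/10000
3 3/2 9469/10000
DF(1.5y) = 9469/10000 ≈ 0.946900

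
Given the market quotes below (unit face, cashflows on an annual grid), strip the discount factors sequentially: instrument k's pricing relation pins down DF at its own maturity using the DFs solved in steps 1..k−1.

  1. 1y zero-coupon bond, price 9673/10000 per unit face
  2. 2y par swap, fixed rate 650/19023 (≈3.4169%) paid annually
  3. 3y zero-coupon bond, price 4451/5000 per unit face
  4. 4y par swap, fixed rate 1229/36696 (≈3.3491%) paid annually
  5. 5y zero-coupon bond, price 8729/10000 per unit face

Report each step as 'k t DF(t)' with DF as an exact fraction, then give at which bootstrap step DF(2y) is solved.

1 1 9673/10000
2 2 187/200
3 3 4451/5000
4 4 8771/10000
5 5 8729/10000
DF(2y) is solved at step 2

step 1 [1y] zero: DF = P = 9673/10000 ≈ 0.967300
step 2 [2y] swap r/1=650/19023: DF=(1 − 650/19023·(0.967300))/(1+650/19023) = 187/200 ≈ 0.935000
step 3 [3y] zero: DF = P = 4451/5000 ≈ 0.890200
step 4 [4y] swap r/1=1229/36696: DF=(1 − 1229/36696·(0.967300+0.935000+0.890200))/(1+1229/36696) = 8771/10000 ≈ 0.877100
step 5 [5y] zero: DF = P = 8729/10000 ≈ 0.872900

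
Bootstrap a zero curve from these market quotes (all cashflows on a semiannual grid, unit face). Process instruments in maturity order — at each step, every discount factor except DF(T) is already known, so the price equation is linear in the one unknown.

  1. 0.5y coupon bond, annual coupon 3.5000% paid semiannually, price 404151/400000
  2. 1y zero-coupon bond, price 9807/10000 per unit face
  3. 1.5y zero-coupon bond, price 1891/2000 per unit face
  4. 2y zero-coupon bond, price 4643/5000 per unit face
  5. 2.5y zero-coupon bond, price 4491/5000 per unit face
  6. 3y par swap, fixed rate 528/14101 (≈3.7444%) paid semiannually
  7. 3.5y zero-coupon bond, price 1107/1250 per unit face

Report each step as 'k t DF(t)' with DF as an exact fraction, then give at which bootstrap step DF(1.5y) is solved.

1 1/2 993/1000
2 1 9807/10000
3 3/2 1891/2000
4 2 4643/5000
5 5/2 4491/5000
6 3 559/625
7 7/2 1107/1250
DF(1.5y) is solved at step 3

step 1 [0.5y] bond c/2=7/400: DF=(404151/400000 − 7/400·(0))/(1+7/400) = 993/1000 ≈ 0.993000
step 2 [1y] zero: DF = P = 9807/10000 ≈ 0.980700
step 3 [1.5y] zero: DF = P = 1891/2000 ≈ 0.945500
step 4 [2y] zero: DF = P = 4643/5000 ≈ 0.928600
step 5 [2.5y] zero: DF = P = 4491/5000 ≈ 0.898200
step 6 [3y] swap r/2=264/14101: DF=(1 − 264/14101·(0.993000+0.980700+0.945500+0.928600+0.898200))/(1+264/14101) = 559/625 ≈ 0.894400
step 7 [3.5y] zero: DF = P = 1107/1250 ≈ 0.885600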